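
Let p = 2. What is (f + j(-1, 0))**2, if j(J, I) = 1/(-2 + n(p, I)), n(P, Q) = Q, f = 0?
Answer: 1/4 ≈ 0.25000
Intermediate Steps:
j(J, I) = 1/(-2 + I)
(f + j(-1, 0))**2 = (0 + 1/(-2 + 0))**2 = (0 + 1/(-2))**2 = (0 - 1/2)**2 = (-1/2)**2 = 1/4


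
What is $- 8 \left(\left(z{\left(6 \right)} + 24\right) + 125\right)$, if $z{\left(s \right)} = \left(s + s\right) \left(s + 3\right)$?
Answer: $-2056$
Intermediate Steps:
$z{\left(s \right)} = 2 s \left(3 + s\right)$
$- 8 \left(\left(z{\left(6 \right)} + 24\right) + 125\right) = - 8 \left(\left(2 \cdot 6 \left(3 + 6\right) + 24\right) + 125\right) = - 8 \left(\left(2 \cdot 6 \cdot 9 + 24\right) + 125\right) = - 8 \left(\left(108 + 24\right) + 125\right) = - 8 \left(132 + 125\right) = \left(-8\right) 257 = -2056$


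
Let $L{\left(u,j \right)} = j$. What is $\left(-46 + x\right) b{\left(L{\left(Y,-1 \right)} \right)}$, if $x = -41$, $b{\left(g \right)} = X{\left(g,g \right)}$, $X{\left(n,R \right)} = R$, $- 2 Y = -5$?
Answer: $87$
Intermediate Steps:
$Y = \frac{5}{2}$ ($Y = \left(- \frac{1}{2}\right) \left(-5\right) = \frac{5}{2} \approx 2.5$)
$b{\left(g \right)} = g$
$\left(-46 + x\right) b{\left(L{\left(Y,-1 \right)} \right)} = \left(-46 - 41\right) \left(-1\right) = \left(-87\right) \left(-1\right) = 87$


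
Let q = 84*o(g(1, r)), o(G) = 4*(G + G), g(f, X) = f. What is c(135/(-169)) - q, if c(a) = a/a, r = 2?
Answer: -671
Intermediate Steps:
c(a) = 1
o(G) = 8*G (o(G) = 4*(2*G) = 8*G)
q = 672 (q = 84*(8*1) = 84*8 = 672)
c(135/(-169)) - q = 1 - 1*672 = 1 - 672 = -671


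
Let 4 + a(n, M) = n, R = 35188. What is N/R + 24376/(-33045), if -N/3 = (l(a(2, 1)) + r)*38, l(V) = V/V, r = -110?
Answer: -11766461/30599670 ≈ -0.38453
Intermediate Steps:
a(n, M) = -4 + n
l(V) = 1
N = 12426 (N = -3*(1 - 110)*38 = -(-327)*38 = -3*(-4142) = 12426)
N/R + 24376/(-33045) = 12426/35188 + 24376/(-33045) = 12426*(1/35188) + 24376*(-1/33045) = 327/926 - 24376/33045 = -11766461/30599670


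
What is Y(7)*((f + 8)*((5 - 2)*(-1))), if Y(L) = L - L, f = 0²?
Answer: 0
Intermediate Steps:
f = 0
Y(L) = 0
Y(7)*((f + 8)*((5 - 2)*(-1))) = 0*((0 + 8)*((5 - 2)*(-1))) = 0*(8*(3*(-1))) = 0*(8*(-3)) = 0*(-24) = 0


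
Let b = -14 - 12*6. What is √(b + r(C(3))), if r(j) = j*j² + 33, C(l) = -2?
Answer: I*√61 ≈ 7.8102*I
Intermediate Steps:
r(j) = 33 + j³ (r(j) = j³ + 33 = 33 + j³)
b = -86 (b = -14 - 72 = -86)
√(b + r(C(3))) = √(-86 + (33 + (-2)³)) = √(-86 + (33 - 8)) = √(-86 + 25) = √(-61) = I*√61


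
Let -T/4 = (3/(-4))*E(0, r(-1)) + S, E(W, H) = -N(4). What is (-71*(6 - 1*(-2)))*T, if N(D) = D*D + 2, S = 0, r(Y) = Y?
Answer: 30672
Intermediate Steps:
N(D) = 2 + D² (N(D) = D² + 2 = 2 + D²)
E(W, H) = -18 (E(W, H) = -(2 + 4²) = -(2 + 16) = -1*18 = -18)
T = -54 (T = -4*((3/(-4))*(-18) + 0) = -4*((3*(-¼))*(-18) + 0) = -4*(-¾*(-18) + 0) = -4*(27/2 + 0) = -4*27/2 = -54)
(-71*(6 - 1*(-2)))*T = -71*(6 - 1*(-2))*(-54) = -71*(6 + 2)*(-54) = -71*8*(-54) = -568*(-54) = 30672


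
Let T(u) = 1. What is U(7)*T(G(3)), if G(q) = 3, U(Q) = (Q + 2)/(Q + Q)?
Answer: 9/14 ≈ 0.64286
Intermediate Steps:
U(Q) = (2 + Q)/(2*Q) (U(Q) = (2 + Q)/((2*Q)) = (2 + Q)*(1/(2*Q)) = (2 + Q)/(2*Q))
U(7)*T(G(3)) = ((1/2)*(2 + 7)/7)*1 = ((1/2)*(1/7)*9)*1 = (9/14)*1 = 9/14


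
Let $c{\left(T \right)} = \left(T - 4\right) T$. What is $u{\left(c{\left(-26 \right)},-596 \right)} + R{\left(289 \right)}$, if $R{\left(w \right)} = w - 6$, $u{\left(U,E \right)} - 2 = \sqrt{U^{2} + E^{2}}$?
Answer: $285 + 4 \sqrt{60226} \approx 1266.6$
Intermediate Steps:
$c{\left(T \right)} = T \left(-4 + T\right)$ ($c{\left(T \right)} = \left(-4 + T\right) T = T \left(-4 + T\right)$)
$u{\left(U,E \right)} = 2 + \sqrt{E^{2} + U^{2}}$ ($u{\left(U,E \right)} = 2 + \sqrt{U^{2} + E^{2}} = 2 + \sqrt{E^{2} + U^{2}}$)
$R{\left(w \right)} = -6 + w$
$u{\left(c{\left(-26 \right)},-596 \right)} + R{\left(289 \right)} = \left(2 + \sqrt{\left(-596\right)^{2} + \left(- 26 \left(-4 - 26\right)\right)^{2}}\right) + \left(-6 + 289\right) = \left(2 + \sqrt{355216 + \left(\left(-26\right) \left(-30\right)\right)^{2}}\right) + 283 = \left(2 + \sqrt{355216 + 780^{2}}\right) + 283 = \left(2 + \sqrt{355216 + 608400}\right) + 283 = \left(2 + \sqrt{963616}\right) + 283 = \left(2 + 4 \sqrt{60226}\right) + 283 = 285 + 4 \sqrt{60226}$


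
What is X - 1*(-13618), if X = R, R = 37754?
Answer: 51372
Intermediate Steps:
X = 37754
X - 1*(-13618) = 37754 - 1*(-13618) = 37754 + 13618 = 51372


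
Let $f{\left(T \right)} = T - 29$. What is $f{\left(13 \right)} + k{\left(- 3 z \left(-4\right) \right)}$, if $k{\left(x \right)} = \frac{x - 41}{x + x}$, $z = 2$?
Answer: $- \frac{785}{48} \approx -16.354$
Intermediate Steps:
$f{\left(T \right)} = -29 + T$
$k{\left(x \right)} = \frac{-41 + x}{2 x}$
$f{\left(13 \right)} + k{\left(- 3 z \left(-4\right) \right)} = \left(-29 + 13\right) + \frac{-41 + \left(-3\right) 2 \left(-4\right)}{2 \left(-3\right) 2 \left(-4\right)} = -16 + \frac{-41 - -24}{2 \left(\left(-6\right) \left(-4\right)\right)} = -16 + \frac{-41 + 24}{2 \cdot 24} = -16 + \frac{1}{2} \cdot \frac{1}{24} \left(-17\right) = -16 - \frac{17}{48} = - \frac{785}{48}$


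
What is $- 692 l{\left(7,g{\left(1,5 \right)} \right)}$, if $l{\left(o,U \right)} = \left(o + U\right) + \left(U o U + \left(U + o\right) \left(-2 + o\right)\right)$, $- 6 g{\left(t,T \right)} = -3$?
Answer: $-32351$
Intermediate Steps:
$g{\left(t,T \right)} = \frac{1}{2}$ ($g{\left(t,T \right)} = \left(- \frac{1}{6}\right) \left(-3\right) = \frac{1}{2}$)
$l{\left(o,U \right)} = U + o + o U^{2} + \left(-2 + o\right) \left(U + o\right)$ ($l{\left(o,U \right)} = \left(U + o\right) + \left(o U^{2} + \left(-2 + o\right) \left(U + o\right)\right) = U + o + o U^{2} + \left(-2 + o\right) \left(U + o\right)$)
$- 692 l{\left(7,g{\left(1,5 \right)} \right)} = - 692 \left(7^{2} - \frac{1}{2} - 7 + \frac{1}{2} \cdot 7 + \frac{7}{4}\right) = - 692 \left(49 - \frac{1}{2} - 7 + \frac{7}{2} + 7 \cdot \frac{1}{4}\right) = - 692 \left(49 - \frac{1}{2} - 7 + \frac{7}{2} + \frac{7}{4}\right) = - \frac{692 \cdot 187}{4} = \left(-1\right) 32351 = -32351$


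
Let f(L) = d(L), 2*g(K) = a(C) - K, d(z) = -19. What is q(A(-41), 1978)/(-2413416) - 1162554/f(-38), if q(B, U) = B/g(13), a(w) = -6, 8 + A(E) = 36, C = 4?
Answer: 350715803065/5731863 ≈ 61187.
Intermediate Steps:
A(E) = 28 (A(E) = -8 + 36 = 28)
g(K) = -3 - K/2 (g(K) = (-6 - K)/2 = -3 - K/2)
f(L) = -19
q(B, U) = -2*B/19 (q(B, U) = B/(-3 - 1/2*13) = B/(-3 - 13/2) = B/(-19/2) = B*(-2/19) = -2*B/19)
q(A(-41), 1978)/(-2413416) - 1162554/f(-38) = -2/19*28/(-2413416) - 1162554/(-19) = -56/19*(-1/2413416) - 1162554*(-1/19) = 7/5731863 + 1162554/19 = 350715803065/5731863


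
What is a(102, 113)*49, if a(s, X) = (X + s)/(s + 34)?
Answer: 10535/136 ≈ 77.463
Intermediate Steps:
a(s, X) = (X + s)/(34 + s)
a(102, 113)*49 = ((113 + 102)/(34 + 102))*49 = (215/136)*49 = 10535/136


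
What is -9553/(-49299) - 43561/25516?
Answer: -1903759391/1257913284 ≈ -1.5134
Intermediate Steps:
-9553/(-49299) - 43561/25516 = -9553*(-1/49299) - 43561*1/25516 = 9553/49299 - 43561/25516 = -1903759391/1257913284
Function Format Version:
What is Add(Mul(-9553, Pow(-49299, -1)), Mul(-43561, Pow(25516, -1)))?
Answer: Rational(-1903759391, 1257913284) ≈ -1.5134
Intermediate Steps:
Add(Mul(-9553, Pow(-49299, -1)), Mul(-43561, Pow(25516, -1))) = Add(Mul(-9553, Rational(-1, 49299)), Mul(-43561, Rational(1, 25516))) = Add(Rational(9553, 49299), Rational(-43561, 25516)) = Rational(-1903759391, 1257913284)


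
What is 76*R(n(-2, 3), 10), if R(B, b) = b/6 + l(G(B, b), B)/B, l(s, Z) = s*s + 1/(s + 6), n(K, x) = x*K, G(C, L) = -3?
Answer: 76/9 ≈ 8.4444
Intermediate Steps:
n(K, x) = K*x
l(s, Z) = s² + 1/(6 + s)
R(B, b) = b/6 + 28/(3*B) (R(B, b) = b/6 + ((1 + (-3)³ + 6*(-3)²)/(6 - 3))/B = b*(⅙) + ((1 - 27 + 6*9)/3)/B = b/6 + ((1 - 27 + 54)/3)/B = b/6 + ((⅓)*28)/B = b/6 + 28/(3*B))
76*R(n(-2, 3), 10) = 76*((56 - 2*3*10)/(6*((-2*3)))) = 76*((⅙)*(56 - 6*10)/(-6)) = 76*((⅙)*(-⅙)*(56 - 60)) = 76*((⅙)*(-⅙)*(-4)) = 76*(⅑) = 76/9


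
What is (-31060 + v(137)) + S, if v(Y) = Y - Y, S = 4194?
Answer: -26866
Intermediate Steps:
v(Y) = 0
(-31060 + v(137)) + S = (-31060 + 0) + 4194 = -31060 + 4194 = -26866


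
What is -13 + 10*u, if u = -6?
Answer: -73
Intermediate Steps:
-13 + 10*u = -13 + 10*(-6) = -13 - 60 = -73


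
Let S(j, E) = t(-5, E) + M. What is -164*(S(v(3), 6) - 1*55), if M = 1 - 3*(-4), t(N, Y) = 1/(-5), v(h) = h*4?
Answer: 34604/5 ≈ 6920.8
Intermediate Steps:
v(h) = 4*h
t(N, Y) = -1/5
M = 13 (M = 1 + 12 = 13)
S(j, E) = 64/5 (S(j, E) = -1/5 + 13 = 64/5)
-164*(S(v(3), 6) - 1*55) = -164*(64/5 - 1*55) = -164*(64/5 - 55) = -164*(-211/5) = 34604/5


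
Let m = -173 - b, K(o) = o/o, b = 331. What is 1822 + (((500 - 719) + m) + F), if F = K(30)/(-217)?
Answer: 238482/217 ≈ 1099.0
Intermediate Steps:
K(o) = 1
m = -504 (m = -173 - 1*331 = -173 - 331 = -504)
F = -1/217 (F = 1/(-217) = 1*(-1/217) = -1/217 ≈ -0.0046083)
1822 + (((500 - 719) + m) + F) = 1822 + (((500 - 719) - 504) - 1/217) = 1822 + ((-219 - 504) - 1/217) = 1822 + (-723 - 1/217) = 1822 - 156892/217 = 238482/217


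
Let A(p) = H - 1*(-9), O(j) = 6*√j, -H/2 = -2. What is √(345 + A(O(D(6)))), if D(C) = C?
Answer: √358 ≈ 18.921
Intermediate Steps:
H = 4 (H = -2*(-2) = 4)
A(p) = 13 (A(p) = 4 - 1*(-9) = 4 + 9 = 13)
√(345 + A(O(D(6)))) = √(345 + 13) = √358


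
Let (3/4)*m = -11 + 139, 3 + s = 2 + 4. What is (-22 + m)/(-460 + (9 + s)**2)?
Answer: -223/474 ≈ -0.47046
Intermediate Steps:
s = 3 (s = -3 + (2 + 4) = -3 + 6 = 3)
m = 512/3 (m = 4*(-11 + 139)/3 = (4/3)*128 = 512/3 ≈ 170.67)
(-22 + m)/(-460 + (9 + s)**2) = (-22 + 512/3)/(-460 + (9 + 3)**2) = 446/(3*(-460 + 12**2)) = 446/(3*(-460 + 144)) = (446/3)/(-316) = (446/3)*(-1/316) = -223/474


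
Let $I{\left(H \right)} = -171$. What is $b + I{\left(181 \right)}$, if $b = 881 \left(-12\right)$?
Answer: $-10743$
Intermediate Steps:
$b = -10572$
$b + I{\left(181 \right)} = -10572 - 171 = -10743$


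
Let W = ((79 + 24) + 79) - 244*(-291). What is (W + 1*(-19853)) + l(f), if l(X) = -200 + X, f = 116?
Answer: 51249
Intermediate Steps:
W = 71186 (W = (103 + 79) + 71004 = 182 + 71004 = 71186)
(W + 1*(-19853)) + l(f) = (71186 + 1*(-19853)) + (-200 + 116) = (71186 - 19853) - 84 = 51333 - 84 = 51249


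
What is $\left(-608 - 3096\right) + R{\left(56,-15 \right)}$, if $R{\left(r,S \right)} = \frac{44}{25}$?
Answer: $- \frac{92556}{25} \approx -3702.2$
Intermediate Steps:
$R{\left(r,S \right)} = \frac{44}{25}$ ($R{\left(r,S \right)} = 44 \cdot \frac{1}{25} = \frac{44}{25}$)
$\left(-608 - 3096\right) + R{\left(56,-15 \right)} = \left(-608 - 3096\right) + \frac{44}{25} = -3704 + \frac{44}{25} = - \frac{92556}{25}$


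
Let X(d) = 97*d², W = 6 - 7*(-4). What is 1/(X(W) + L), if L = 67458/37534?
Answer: 18767/2104414973 ≈ 8.9179e-6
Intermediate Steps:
W = 34 (W = 6 + 28 = 34)
L = 33729/18767 (L = 67458*(1/37534) = 33729/18767 ≈ 1.7973)
1/(X(W) + L) = 1/(97*34² + 33729/18767) = 1/(97*1156 + 33729/18767) = 1/(112132 + 33729/18767) = 1/(2104414973/18767) = 18767/2104414973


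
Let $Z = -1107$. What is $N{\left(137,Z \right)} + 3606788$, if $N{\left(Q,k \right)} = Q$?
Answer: $3606925$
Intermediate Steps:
$N{\left(137,Z \right)} + 3606788 = 137 + 3606788 = 3606925$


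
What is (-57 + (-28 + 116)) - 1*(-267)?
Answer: 298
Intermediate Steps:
(-57 + (-28 + 116)) - 1*(-267) = (-57 + 88) + 267 = 31 + 267 = 298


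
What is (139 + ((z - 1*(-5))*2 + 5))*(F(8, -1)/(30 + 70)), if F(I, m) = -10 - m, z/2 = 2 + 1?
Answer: -747/50 ≈ -14.940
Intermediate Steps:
z = 6 (z = 2*(2 + 1) = 2*3 = 6)
(139 + ((z - 1*(-5))*2 + 5))*(F(8, -1)/(30 + 70)) = (139 + ((6 - 1*(-5))*2 + 5))*((-10 - 1*(-1))/(30 + 70)) = (139 + ((6 + 5)*2 + 5))*((-10 + 1)/100) = (139 + (11*2 + 5))*(-9*1/100) = (139 + (22 + 5))*(-9/100) = (139 + 27)*(-9/100) = 166*(-9/100) = -747/50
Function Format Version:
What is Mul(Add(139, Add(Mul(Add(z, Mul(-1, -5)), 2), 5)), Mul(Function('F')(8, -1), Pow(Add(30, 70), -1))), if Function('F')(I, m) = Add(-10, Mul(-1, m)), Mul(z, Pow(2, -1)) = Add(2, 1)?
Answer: Rational(-747, 50) ≈ -14.940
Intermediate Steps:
z = 6 (z = Mul(2, Add(2, 1)) = Mul(2, 3) = 6)
Mul(Add(139, Add(Mul(Add(z, Mul(-1, -5)), 2), 5)), Mul(Function('F')(8, -1), Pow(Add(30, 70), -1))) = Mul(Add(139, Add(Mul(Add(6, Mul(-1, -5)), 2), 5)), Mul(Add(-10, Mul(-1, -1)), Pow(Add(30, 70), -1))) = Mul(Add(139, Add(Mul(Add(6, 5), 2), 5)), Mul(Add(-10, 1), Pow(100, -1))) = Mul(Add(139, Add(Mul(11, 2), 5)), Mul(-9, Rational(1, 100))) = Mul(Add(139, Add(22, 5)), Rational(-9, 100)) = Mul(Add(139, 27), Rational(-9, 100)) = Mul(166, Rational(-9, 100)) = Rational(-747, 50)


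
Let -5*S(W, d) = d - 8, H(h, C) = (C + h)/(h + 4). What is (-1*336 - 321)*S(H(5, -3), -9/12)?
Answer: -4599/4 ≈ -1149.8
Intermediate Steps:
H(h, C) = (C + h)/(4 + h)
S(W, d) = 8/5 - d/5 (S(W, d) = -(d - 8)/5 = -(-8 + d)/5 = 8/5 - d/5)
(-1*336 - 321)*S(H(5, -3), -9/12) = (-1*336 - 321)*(8/5 - (-9)/(5*12)) = (-336 - 321)*(8/5 - (-9)/(5*12)) = -657*(8/5 - 1/5*(-3/4)) = -657*(8/5 + 3/20) = -657*7/4 = -4599/4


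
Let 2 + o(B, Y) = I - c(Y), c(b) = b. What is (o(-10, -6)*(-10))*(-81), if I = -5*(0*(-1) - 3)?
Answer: 15390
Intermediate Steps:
I = 15 (I = -5*(0 - 3) = -5*(-3) = 15)
o(B, Y) = 13 - Y (o(B, Y) = -2 + (15 - Y) = 13 - Y)
(o(-10, -6)*(-10))*(-81) = ((13 - 1*(-6))*(-10))*(-81) = ((13 + 6)*(-10))*(-81) = (19*(-10))*(-81) = -190*(-81) = 15390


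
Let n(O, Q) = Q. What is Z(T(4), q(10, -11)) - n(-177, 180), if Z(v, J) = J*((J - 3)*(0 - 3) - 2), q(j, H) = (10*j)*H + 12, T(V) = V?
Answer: -3559028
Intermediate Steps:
q(j, H) = 12 + 10*H*j (q(j, H) = 10*H*j + 12 = 12 + 10*H*j)
Z(v, J) = J*(7 - 3*J) (Z(v, J) = J*((-3 + J)*(-3) - 2) = J*((9 - 3*J) - 2) = J*(7 - 3*J))
Z(T(4), q(10, -11)) - n(-177, 180) = (12 + 10*(-11)*10)*(7 - 3*(12 + 10*(-11)*10)) - 1*180 = (12 - 1100)*(7 - 3*(12 - 1100)) - 180 = -1088*(7 - 3*(-1088)) - 180 = -1088*(7 + 3264) - 180 = -1088*3271 - 180 = -3558848 - 180 = -3559028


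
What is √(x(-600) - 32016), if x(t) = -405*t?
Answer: 2*√52746 ≈ 459.33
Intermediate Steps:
√(x(-600) - 32016) = √(-405*(-600) - 32016) = √(243000 - 32016) = √210984 = 2*√52746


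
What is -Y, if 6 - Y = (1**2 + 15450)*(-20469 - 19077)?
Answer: -611025252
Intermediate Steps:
Y = 611025252 (Y = 6 - (1**2 + 15450)*(-20469 - 19077) = 6 - (1 + 15450)*(-39546) = 6 - 15451*(-39546) = 6 - 1*(-611025246) = 6 + 611025246 = 611025252)
-Y = -1*611025252 = -611025252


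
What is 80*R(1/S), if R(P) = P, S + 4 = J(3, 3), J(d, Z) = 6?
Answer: 40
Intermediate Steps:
S = 2 (S = -4 + 6 = 2)
80*R(1/S) = 80/2 = 80*(½) = 40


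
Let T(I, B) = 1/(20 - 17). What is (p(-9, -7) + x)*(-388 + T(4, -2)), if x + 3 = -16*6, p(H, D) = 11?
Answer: 102344/3 ≈ 34115.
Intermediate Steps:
T(I, B) = 1/3
x = -99 (x = -3 - 16*6 = -3 - 96 = -99)
(p(-9, -7) + x)*(-388 + T(4, -2)) = (11 - 99)*(-388 + 1/3) = -88*(-1163/3) = 102344/3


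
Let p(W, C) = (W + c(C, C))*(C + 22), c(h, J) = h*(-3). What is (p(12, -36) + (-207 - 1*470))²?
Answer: 5555449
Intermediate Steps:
c(h, J) = -3*h
p(W, C) = (22 + C)*(W - 3*C) (p(W, C) = (W - 3*C)*(C + 22) = (W - 3*C)*(22 + C) = (22 + C)*(W - 3*C))
(p(12, -36) + (-207 - 1*470))² = ((-66*(-36) - 3*(-36)² + 22*12 - 36*12) + (-207 - 1*470))² = ((2376 - 3*1296 + 264 - 432) + (-207 - 470))² = ((2376 - 3888 + 264 - 432) - 677)² = (-1680 - 677)² = (-2357)² = 5555449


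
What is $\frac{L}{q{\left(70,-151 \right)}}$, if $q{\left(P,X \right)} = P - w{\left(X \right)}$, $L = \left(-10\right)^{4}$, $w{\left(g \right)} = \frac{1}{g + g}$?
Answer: $\frac{3020000}{21141} \approx 142.85$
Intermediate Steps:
$w{\left(g \right)} = \frac{1}{2 g}$
$L = 10000$
$q{\left(P,X \right)} = P - \frac{1}{2 X}$
$\frac{L}{q{\left(70,-151 \right)}} = \frac{10000}{70 - \frac{1}{2 \left(-151\right)}} = \frac{10000}{70 - - \frac{1}{302}} = \frac{10000}{70 + \frac{1}{302}} = \frac{10000}{\frac{21141}{302}} = 10000 \cdot \frac{302}{21141} = \frac{3020000}{21141}$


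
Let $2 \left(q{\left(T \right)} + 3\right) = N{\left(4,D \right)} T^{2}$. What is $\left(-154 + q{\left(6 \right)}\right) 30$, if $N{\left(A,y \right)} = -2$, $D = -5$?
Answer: $-5790$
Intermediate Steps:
$q{\left(T \right)} = -3 - T^{2}$ ($q{\left(T \right)} = -3 + \frac{\left(-2\right) T^{2}}{2} = -3 - T^{2}$)
$\left(-154 + q{\left(6 \right)}\right) 30 = \left(-154 - 39\right) 30 = \left(-193\right) 30 = -5790$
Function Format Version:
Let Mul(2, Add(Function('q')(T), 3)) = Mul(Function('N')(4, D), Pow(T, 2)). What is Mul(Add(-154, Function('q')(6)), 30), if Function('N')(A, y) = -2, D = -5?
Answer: -5790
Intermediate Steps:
Function('q')(T) = Add(-3, Mul(-1, Pow(T, 2))) (Function('q')(T) = Add(-3, Mul(Rational(1, 2), Mul(-2, Pow(T, 2)))) = Add(-3, Mul(-1, Pow(T, 2))))
Mul(Add(-154, Function('q')(6)), 30) = Mul(Add(-154, Add(-3, Mul(-1, Pow(6, 2)))), 30) = Mul(Add(-154, Add(-3, Mul(-1, 36))), 30) = Mul(Add(-154, Add(-3, -36)), 30) = Mul(Add(-154, -39), 30) = Mul(-193, 30) = -5790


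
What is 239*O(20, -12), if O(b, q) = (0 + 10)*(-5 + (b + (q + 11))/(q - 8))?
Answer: -28441/2 ≈ -14221.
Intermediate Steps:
O(b, q) = -50 + 10*(11 + b + q)/(-8 + q) (O(b, q) = 10*(-5 + (b + (11 + q))/(-8 + q)) = 10*(-5 + (11 + b + q)/(-8 + q)) = -50 + 10*(11 + b + q)/(-8 + q))
239*O(20, -12) = 239*(10*(51 + 20 - 4*(-12))/(-8 - 12)) = 239*(10*(51 + 20 + 48)/(-20)) = 239*(10*(-1/20)*119) = 239*(-119/2) = -28441/2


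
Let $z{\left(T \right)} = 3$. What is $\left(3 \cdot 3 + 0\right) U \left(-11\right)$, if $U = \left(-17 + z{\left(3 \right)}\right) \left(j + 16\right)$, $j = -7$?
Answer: $12474$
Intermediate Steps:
$U = -126$ ($U = \left(-17 + 3\right) \left(-7 + 16\right) = \left(-14\right) 9 = -126$)
$\left(3 \cdot 3 + 0\right) U \left(-11\right) = \left(3 \cdot 3 + 0\right) \left(-126\right) \left(-11\right) = \left(9 + 0\right) \left(-126\right) \left(-11\right) = 9 \left(-126\right) \left(-11\right) = \left(-1134\right) \left(-11\right) = 12474$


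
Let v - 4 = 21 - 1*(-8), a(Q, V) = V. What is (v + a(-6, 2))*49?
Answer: 1715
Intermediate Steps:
v = 33 (v = 4 + (21 - 1*(-8)) = 4 + (21 + 8) = 4 + 29 = 33)
(v + a(-6, 2))*49 = (33 + 2)*49 = 35*49 = 1715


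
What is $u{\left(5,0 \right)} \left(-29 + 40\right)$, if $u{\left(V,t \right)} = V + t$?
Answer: $55$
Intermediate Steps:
$u{\left(5,0 \right)} \left(-29 + 40\right) = \left(5 + 0\right) \left(-29 + 40\right) = 5 \cdot 11 = 55$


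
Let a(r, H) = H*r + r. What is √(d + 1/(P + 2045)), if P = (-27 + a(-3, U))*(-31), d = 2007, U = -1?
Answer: 5*√666799694/2882 ≈ 44.800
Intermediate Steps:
a(r, H) = r + H*r
P = 837 (P = (-27 - 3*(1 - 1))*(-31) = (-27 - 3*0)*(-31) = (-27 + 0)*(-31) = -27*(-31) = 837)
√(d + 1/(P + 2045)) = √(2007 + 1/(837 + 2045)) = √(2007 + 1/2882) = √(5784175/2882) = 5*√666799694/2882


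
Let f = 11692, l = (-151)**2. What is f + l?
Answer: 34493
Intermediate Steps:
l = 22801
f + l = 11692 + 22801 = 34493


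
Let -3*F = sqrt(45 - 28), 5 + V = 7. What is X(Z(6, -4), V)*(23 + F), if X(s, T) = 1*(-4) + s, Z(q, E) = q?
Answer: 46 - 2*sqrt(17)/3 ≈ 43.251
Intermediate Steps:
V = 2 (V = -5 + 7 = 2)
F = -sqrt(17)/3 (F = -sqrt(45 - 28)/3 = -sqrt(17)/3 ≈ -1.3744)
X(s, T) = -4 + s
X(Z(6, -4), V)*(23 + F) = (-4 + 6)*(23 - sqrt(17)/3) = 2*(23 - sqrt(17)/3) = 46 - 2*sqrt(17)/3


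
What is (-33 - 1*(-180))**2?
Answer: 21609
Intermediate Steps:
(-33 - 1*(-180))**2 = (-33 + 180)**2 = 147**2 = 21609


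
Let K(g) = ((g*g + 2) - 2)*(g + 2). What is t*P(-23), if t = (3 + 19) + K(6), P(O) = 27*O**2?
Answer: 4427730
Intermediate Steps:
K(g) = g**2*(2 + g) (K(g) = ((g**2 + 2) - 2)*(2 + g) = ((2 + g**2) - 2)*(2 + g) = g**2*(2 + g))
t = 310 (t = (3 + 19) + 6**2*(2 + 6) = 22 + 36*8 = 22 + 288 = 310)
t*P(-23) = 310*(27*(-23)**2) = 310*(27*529) = 310*14283 = 4427730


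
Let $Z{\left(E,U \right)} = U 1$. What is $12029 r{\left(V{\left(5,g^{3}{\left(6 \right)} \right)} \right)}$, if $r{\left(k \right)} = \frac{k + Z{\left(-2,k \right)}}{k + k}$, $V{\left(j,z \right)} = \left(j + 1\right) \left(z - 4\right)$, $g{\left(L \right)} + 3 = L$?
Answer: $12029$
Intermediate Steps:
$Z{\left(E,U \right)} = U$
$g{\left(L \right)} = -3 + L$
$V{\left(j,z \right)} = \left(1 + j\right) \left(-4 + z\right)$
$r{\left(k \right)} = 1$ ($r{\left(k \right)} = \frac{k + k}{k + k} = \frac{2 k}{2 k} = 2 k \frac{1}{2 k} = 1$)
$12029 r{\left(V{\left(5,g^{3}{\left(6 \right)} \right)} \right)} = 12029 \cdot 1 = 12029$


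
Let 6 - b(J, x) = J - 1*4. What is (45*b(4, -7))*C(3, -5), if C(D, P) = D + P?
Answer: -540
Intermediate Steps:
b(J, x) = 10 - J (b(J, x) = 6 - (J - 1*4) = 6 - (J - 4) = 6 - (-4 + J) = 6 + (4 - J) = 10 - J)
(45*b(4, -7))*C(3, -5) = (45*(10 - 1*4))*(3 - 5) = (45*(10 - 4))*(-2) = (45*6)*(-2) = 270*(-2) = -540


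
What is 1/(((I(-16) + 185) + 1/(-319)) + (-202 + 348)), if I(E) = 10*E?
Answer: 319/54548 ≈ 0.0058481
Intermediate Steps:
1/(((I(-16) + 185) + 1/(-319)) + (-202 + 348)) = 1/(((10*(-16) + 185) + 1/(-319)) + (-202 + 348)) = 1/(((-160 + 185) - 1/319) + 146) = 1/((25 - 1/319) + 146) = 1/(7974/319 + 146) = 1/(54548/319) = 319/54548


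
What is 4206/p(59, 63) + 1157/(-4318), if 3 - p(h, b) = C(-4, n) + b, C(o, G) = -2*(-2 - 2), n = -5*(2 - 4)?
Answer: -134119/2159 ≈ -62.121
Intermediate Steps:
n = 10 (n = -5*(-2) = 10)
C(o, G) = 8 (C(o, G) = -2*(-4) = 8)
p(h, b) = -5 - b (p(h, b) = 3 - (8 + b) = 3 + (-8 - b) = -5 - b)
4206/p(59, 63) + 1157/(-4318) = 4206/(-5 - 1*63) + 1157/(-4318) = 4206/(-5 - 63) + 1157*(-1/4318) = 4206/(-68) - 1157/4318 = 4206*(-1/68) - 1157/4318 = -2103/34 - 1157/4318 = -134119/2159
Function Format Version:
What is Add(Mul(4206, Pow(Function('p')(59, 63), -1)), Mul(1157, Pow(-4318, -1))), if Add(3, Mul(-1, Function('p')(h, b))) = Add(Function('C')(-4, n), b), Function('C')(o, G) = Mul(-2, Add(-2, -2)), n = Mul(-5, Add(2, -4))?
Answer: Rational(-134119, 2159) ≈ -62.121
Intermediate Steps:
n = 10 (n = Mul(-5, -2) = 10)
Function('C')(o, G) = 8 (Function('C')(o, G) = Mul(-2, -4) = 8)
Function('p')(h, b) = Add(-5, Mul(-1, b)) (Function('p')(h, b) = Add(3, Mul(-1, Add(8, b))) = Add(3, Add(-8, Mul(-1, b))) = Add(-5, Mul(-1, b)))
Add(Mul(4206, Pow(Function('p')(59, 63), -1)), Mul(1157, Pow(-4318, -1))) = Add(Mul(4206, Pow(Add(-5, Mul(-1, 63)), -1)), Mul(1157, Pow(-4318, -1))) = Add(Mul(4206, Pow(Add(-5, -63), -1)), Mul(1157, Rational(-1, 4318))) = Add(Mul(4206, Pow(-68, -1)), Rational(-1157, 4318)) = Add(Mul(4206, Rational(-1, 68)), Rational(-1157, 4318)) = Add(Rational(-2103, 34), Rational(-1157, 4318)) = Rational(-134119, 2159)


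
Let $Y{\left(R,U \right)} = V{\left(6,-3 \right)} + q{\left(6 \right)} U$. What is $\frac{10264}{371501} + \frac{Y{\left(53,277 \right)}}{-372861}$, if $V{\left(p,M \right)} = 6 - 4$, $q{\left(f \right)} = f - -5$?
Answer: $\frac{158490515}{8148131433} \approx 0.019451$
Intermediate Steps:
$q{\left(f \right)} = 5 + f$ ($q{\left(f \right)} = f + 5 = 5 + f$)
$V{\left(p,M \right)} = 2$ ($V{\left(p,M \right)} = 6 - 4 = 2$)
$Y{\left(R,U \right)} = 2 + 11 U$ ($Y{\left(R,U \right)} = 2 + \left(5 + 6\right) U = 2 + 11 U$)
$\frac{10264}{371501} + \frac{Y{\left(53,277 \right)}}{-372861} = \frac{10264}{371501} + \frac{2 + 11 \cdot 277}{-372861} = 10264 \cdot \frac{1}{371501} + \left(2 + 3047\right) \left(- \frac{1}{372861}\right) = \frac{10264}{371501} + 3049 \left(- \frac{1}{372861}\right) = \frac{10264}{371501} - \frac{3049}{372861} = \frac{158490515}{8148131433}$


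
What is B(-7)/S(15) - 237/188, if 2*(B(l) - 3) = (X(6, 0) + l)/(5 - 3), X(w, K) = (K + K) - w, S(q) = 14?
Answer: -3365/2632 ≈ -1.2785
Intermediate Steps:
X(w, K) = -w + 2*K (X(w, K) = 2*K - w = -w + 2*K)
B(l) = 3/2 + l/4 (B(l) = 3 + (((-1*6 + 2*0) + l)/(5 - 3))/2 = 3 + (((-6 + 0) + l)/2)/2 = 3 + ((-6 + l)*(1/2))/2 = 3 + (-3 + l/2)/2 = 3 + (-3/2 + l/4) = 3/2 + l/4)
B(-7)/S(15) - 237/188 = (3/2 + (1/4)*(-7))/14 - 237/188 = (3/2 - 7/4)*(1/14) - 237*1/188 = -1/4*1/14 - 237/188 = -1/56 - 237/188 = -3365/2632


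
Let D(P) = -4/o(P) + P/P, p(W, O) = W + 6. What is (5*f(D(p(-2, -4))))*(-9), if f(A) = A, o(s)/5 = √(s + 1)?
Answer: -45 + 36*√5/5 ≈ -28.900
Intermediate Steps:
p(W, O) = 6 + W
o(s) = 5*√(1 + s) (o(s) = 5*√(s + 1) = 5*√(1 + s))
D(P) = 1 - 4/(5*√(1 + P)) (D(P) = -4*1/(5*√(1 + P)) + P/P = -4/(5*√(1 + P)) + 1 = 1 - 4/(5*√(1 + P)))
(5*f(D(p(-2, -4))))*(-9) = (5*(1 - 4/(5*√(1 + (6 - 2)))))*(-9) = (5*(1 - 4/(5*√(1 + 4))))*(-9) = (5*(1 - 4*√5/25))*(-9) = (5 - 4*√5/5)*(-9) = -45 + 36*√5/5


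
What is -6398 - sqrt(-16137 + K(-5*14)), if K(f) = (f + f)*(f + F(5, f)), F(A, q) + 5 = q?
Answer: -6398 - sqrt(4163) ≈ -6462.5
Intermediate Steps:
F(A, q) = -5 + q
K(f) = 2*f*(-5 + 2*f) (K(f) = (f + f)*(f + (-5 + f)) = (2*f)*(-5 + 2*f) = 2*f*(-5 + 2*f))
-6398 - sqrt(-16137 + K(-5*14)) = -6398 - sqrt(-16137 + 2*(-5*14)*(-5 + 2*(-5*14))) = -6398 - sqrt(-16137 + 2*(-70)*(-5 + 2*(-70))) = -6398 - sqrt(-16137 + 2*(-70)*(-5 - 140)) = -6398 - sqrt(-16137 + 2*(-70)*(-145)) = -6398 - sqrt(-16137 + 20300) = -6398 - sqrt(4163)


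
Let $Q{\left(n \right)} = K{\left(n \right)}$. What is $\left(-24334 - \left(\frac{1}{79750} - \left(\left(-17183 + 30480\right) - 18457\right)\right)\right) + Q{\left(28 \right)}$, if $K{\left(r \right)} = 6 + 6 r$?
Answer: $- \frac{2338270001}{79750} \approx -29320.0$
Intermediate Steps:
$Q{\left(n \right)} = 6 + 6 n$
$\left(-24334 - \left(\frac{1}{79750} - \left(\left(-17183 + 30480\right) - 18457\right)\right)\right) + Q{\left(28 \right)} = \left(-24334 - \left(\frac{1}{79750} - \left(\left(-17183 + 30480\right) - 18457\right)\right)\right) + \left(6 + 6 \cdot 28\right) = \left(-24334 - \left(\frac{1}{79750} - \left(13297 - 18457\right)\right)\right) + \left(6 + 168\right) = \left(-24334 - \left(\frac{1}{79750} - -5160\right)\right) + 174 = \left(-24334 - \left(\frac{1}{79750} + 5160\right)\right) + 174 = \left(-24334 - \frac{411510001}{79750}\right) + 174 = - \frac{2352146501}{79750} + 174 = - \frac{2338270001}{79750}$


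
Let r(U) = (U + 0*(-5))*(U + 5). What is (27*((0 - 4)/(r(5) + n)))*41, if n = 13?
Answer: -492/7 ≈ -70.286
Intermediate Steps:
r(U) = U*(5 + U) (r(U) = (U + 0)*(5 + U) = U*(5 + U))
(27*((0 - 4)/(r(5) + n)))*41 = (27*((0 - 4)/(5*(5 + 5) + 13)))*41 = (27*(-4/(5*10 + 13)))*41 = (27*(-4/(50 + 13)))*41 = (27*(-4/63))*41 = -12/7*41 = -492/7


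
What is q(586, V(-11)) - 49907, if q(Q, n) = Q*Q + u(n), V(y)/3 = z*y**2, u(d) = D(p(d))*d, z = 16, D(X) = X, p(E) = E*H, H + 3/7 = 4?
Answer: 845376023/7 ≈ 1.2077e+8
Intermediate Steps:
H = 25/7 (H = -3/7 + 4 = 25/7 ≈ 3.5714)
p(E) = 25*E/7 (p(E) = E*(25/7) = 25*E/7)
u(d) = 25*d**2/7 (u(d) = (25*d/7)*d = 25*d**2/7)
V(y) = 48*y**2 (V(y) = 3*(16*y**2) = 48*y**2)
q(Q, n) = Q**2 + 25*n**2/7 (q(Q, n) = Q*Q + 25*n**2/7 = Q**2 + 25*n**2/7)
q(586, V(-11)) - 49907 = (586**2 + 25*(48*(-11)**2)**2/7) - 49907 = (343396 + 25*(48*121)**2/7) - 49907 = (343396 + (25/7)*5808**2) - 49907 = (343396 + (25/7)*33732864) - 49907 = (343396 + 843321600/7) - 49907 = 845725372/7 - 49907 = 845376023/7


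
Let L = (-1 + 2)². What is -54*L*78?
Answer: -4212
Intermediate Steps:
L = 1 (L = 1² = 1)
-54*L*78 = -54*1*78 = -54*78 = -4212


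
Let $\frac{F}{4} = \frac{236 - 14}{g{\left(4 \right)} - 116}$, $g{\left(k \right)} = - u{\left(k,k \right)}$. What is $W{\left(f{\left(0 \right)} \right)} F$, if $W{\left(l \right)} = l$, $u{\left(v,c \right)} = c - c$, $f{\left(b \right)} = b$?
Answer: $0$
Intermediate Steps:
$u{\left(v,c \right)} = 0$
$g{\left(k \right)} = 0$ ($g{\left(k \right)} = \left(-1\right) 0 = 0$)
$F = - \frac{222}{29}$ ($F = 4 \frac{236 - 14}{0 - 116} = 4 \frac{222}{-116} = 4 \cdot 222 \left(- \frac{1}{116}\right) = 4 \left(- \frac{111}{58}\right) = - \frac{222}{29} \approx -7.6552$)
$W{\left(f{\left(0 \right)} \right)} F = 0 \left(- \frac{222}{29}\right) = 0$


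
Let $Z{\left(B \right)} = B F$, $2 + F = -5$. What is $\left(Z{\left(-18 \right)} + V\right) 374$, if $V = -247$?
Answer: $-45254$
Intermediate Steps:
$F = -7$ ($F = -2 - 5 = -7$)
$Z{\left(B \right)} = - 7 B$ ($Z{\left(B \right)} = B \left(-7\right) = - 7 B$)
$\left(Z{\left(-18 \right)} + V\right) 374 = \left(\left(-7\right) \left(-18\right) - 247\right) 374 = \left(126 - 247\right) 374 = \left(-121\right) 374 = -45254$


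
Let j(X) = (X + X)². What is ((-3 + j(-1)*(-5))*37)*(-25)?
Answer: 21275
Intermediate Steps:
j(X) = 4*X² (j(X) = (2*X)² = 4*X²)
((-3 + j(-1)*(-5))*37)*(-25) = ((-3 + (4*(-1)²)*(-5))*37)*(-25) = ((-3 + (4*1)*(-5))*37)*(-25) = ((-3 + 4*(-5))*37)*(-25) = ((-3 - 20)*37)*(-25) = -23*37*(-25) = -851*(-25) = 21275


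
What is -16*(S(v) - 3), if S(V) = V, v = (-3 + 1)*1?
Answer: 80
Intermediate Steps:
v = -2 (v = -2*1 = -2)
-16*(S(v) - 3) = -16*(-2 - 3) = -16*(-5) = 80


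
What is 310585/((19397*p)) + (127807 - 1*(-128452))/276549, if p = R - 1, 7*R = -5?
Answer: -25790282299/3065269116 ≈ -8.4137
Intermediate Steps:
R = -5/7 (R = (⅐)*(-5) = -5/7 ≈ -0.71429)
p = -12/7 (p = -5/7 - 1 = -12/7 ≈ -1.7143)
310585/((19397*p)) + (127807 - 1*(-128452))/276549 = 310585/((19397*(-12/7))) + (127807 - 1*(-128452))/276549 = 310585/(-33252) + (127807 + 128452)*(1/276549) = 310585*(-1/33252) + 256259*(1/276549) = -310585/33252 + 256259/276549 = -25790282299/3065269116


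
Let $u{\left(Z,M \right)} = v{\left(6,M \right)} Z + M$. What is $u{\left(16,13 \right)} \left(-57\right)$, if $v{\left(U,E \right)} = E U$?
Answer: $-71877$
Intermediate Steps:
$u{\left(Z,M \right)} = M + 6 M Z$ ($u{\left(Z,M \right)} = M 6 Z + M = 6 M Z + M = M + 6 M Z$)
$u{\left(16,13 \right)} \left(-57\right) = 13 \left(1 + 6 \cdot 16\right) \left(-57\right) = 13 \left(1 + 96\right) \left(-57\right) = 13 \cdot 97 \left(-57\right) = 1261 \left(-57\right) = -71877$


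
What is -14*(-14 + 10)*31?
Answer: 1736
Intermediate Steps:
-14*(-14 + 10)*31 = -14*(-4)*31 = 56*31 = 1736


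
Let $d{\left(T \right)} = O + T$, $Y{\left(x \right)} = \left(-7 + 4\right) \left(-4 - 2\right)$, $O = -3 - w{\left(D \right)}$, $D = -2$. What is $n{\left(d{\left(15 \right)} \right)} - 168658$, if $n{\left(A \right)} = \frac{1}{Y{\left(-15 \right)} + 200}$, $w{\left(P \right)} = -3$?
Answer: $- \frac{36767443}{218} \approx -1.6866 \cdot 10^{5}$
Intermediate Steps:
$O = 0$ ($O = -3 - -3 = -3 + 3 = 0$)
$Y{\left(x \right)} = 18$ ($Y{\left(x \right)} = \left(-3\right) \left(-6\right) = 18$)
$d{\left(T \right)} = T$ ($d{\left(T \right)} = 0 + T = T$)
$n{\left(A \right)} = \frac{1}{218}$ ($n{\left(A \right)} = \frac{1}{18 + 200} = \frac{1}{218}$)
$n{\left(d{\left(15 \right)} \right)} - 168658 = \frac{1}{218} - 168658 = - \frac{36767443}{218}$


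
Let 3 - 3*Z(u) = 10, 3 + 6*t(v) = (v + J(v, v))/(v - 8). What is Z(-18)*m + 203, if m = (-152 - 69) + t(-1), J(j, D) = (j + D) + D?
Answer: 116585/162 ≈ 719.66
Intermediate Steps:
J(j, D) = j + 2*D (J(j, D) = (D + j) + D = j + 2*D)
t(v) = -½ + 2*v/(3*(-8 + v)) (t(v) = -½ + ((v + (v + 2*v))/(v - 8))/6 = -½ + ((v + 3*v)/(-8 + v))/6 = -½ + ((4*v)/(-8 + v))/6 = -½ + (4*v/(-8 + v))/6 = -½ + 2*v/(3*(-8 + v)))
m = -11957/54 (m = (-152 - 69) + (24 - 1)/(6*(-8 - 1)) = -221 + (⅙)*23/(-9) = -221 + (⅙)*(-⅑)*23 = -221 - 23/54 = -11957/54 ≈ -221.43)
Z(u) = -7/3 (Z(u) = 1 - ⅓*10 = 1 - 10/3 = -7/3)
Z(-18)*m + 203 = -7/3*(-11957/54) + 203 = 83699/162 + 203 = 116585/162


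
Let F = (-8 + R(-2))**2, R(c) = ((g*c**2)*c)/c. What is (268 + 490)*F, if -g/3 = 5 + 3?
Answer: 8198528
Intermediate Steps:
g = -24 (g = -3*(5 + 3) = -3*8 = -24)
R(c) = -24*c**2 (R(c) = ((-24*c**2)*c)/c = (-24*c**3)/c = -24*c**2)
F = 10816 (F = (-8 - 24*(-2)**2)**2 = (-8 - 24*4)**2 = (-8 - 96)**2 = (-104)**2 = 10816)
(268 + 490)*F = (268 + 490)*10816 = 758*10816 = 8198528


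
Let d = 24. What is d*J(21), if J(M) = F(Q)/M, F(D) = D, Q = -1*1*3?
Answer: -24/7 ≈ -3.4286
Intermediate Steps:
Q = -3 (Q = -1*3 = -3)
J(M) = -3/M
d*J(21) = 24*(-3/21) = 24*(-3*1/21) = 24*(-⅐) = -24/7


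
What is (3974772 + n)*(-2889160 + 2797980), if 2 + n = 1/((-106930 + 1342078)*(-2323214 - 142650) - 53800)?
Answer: -275955927574116698932005/761426760418 ≈ -3.6242e+11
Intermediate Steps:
n = -6091414083345/3045707041672 (n = -2 + 1/((-106930 + 1342078)*(-2323214 - 142650) - 53800) = -2 + 1/(1235148*(-2465864) - 53800) = -2 + 1/(-3045706987872 - 53800) = -2 + 1/(-3045707041672) = -2 - 1/3045707041672 = -6091414083345/3045707041672 ≈ -2.0000)
(3974772 + n)*(-2889160 + 2797980) = (3974772 - 6091414083345/3045707041672)*(-2889160 + 2797980) = (12105984978026615439/3045707041672)*(-91180) = -275955927574116698932005/761426760418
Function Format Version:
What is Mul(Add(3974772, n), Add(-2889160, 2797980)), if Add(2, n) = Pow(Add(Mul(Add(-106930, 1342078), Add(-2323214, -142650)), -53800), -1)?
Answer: Rational(-275955927574116698932005, 761426760418) ≈ -3.6242e+11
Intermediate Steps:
n = Rational(-6091414083345, 3045707041672) (n = Add(-2, Pow(Add(Mul(Add(-106930, 1342078), Add(-2323214, -142650)), -53800), -1)) = Add(-2, Pow(Add(Mul(1235148, -2465864), -53800), -1)) = Add(-2, Pow(Add(-3045706987872, -53800), -1)) = Add(-2, Pow(-3045707041672, -1)) = Add(-2, Rational(-1, 3045707041672)) = Rational(-6091414083345, 3045707041672) ≈ -2.0000)
Mul(Add(3974772, n), Add(-2889160, 2797980)) = Mul(Add(3974772, Rational(-6091414083345, 3045707041672)), Add(-2889160, 2797980)) = Mul(Rational(12105984978026615439, 3045707041672), -91180) = Rational(-275955927574116698932005, 761426760418)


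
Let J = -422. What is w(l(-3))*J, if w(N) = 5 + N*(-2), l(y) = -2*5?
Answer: -10550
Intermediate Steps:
l(y) = -10
w(N) = 5 - 2*N
w(l(-3))*J = (5 - 2*(-10))*(-422) = (5 + 20)*(-422) = 25*(-422) = -10550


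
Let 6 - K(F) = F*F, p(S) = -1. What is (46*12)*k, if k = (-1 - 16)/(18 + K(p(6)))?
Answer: -408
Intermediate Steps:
K(F) = 6 - F² (K(F) = 6 - F*F = 6 - F²)
k = -17/23 (k = (-1 - 16)/(18 + (6 - 1*(-1)²)) = -17/(18 + (6 - 1*1)) = -17/(18 + (6 - 1)) = -17/(18 + 5) = -17/23 ≈ -0.73913)
(46*12)*k = (46*12)*(-17/23) = 552*(-17/23) = -408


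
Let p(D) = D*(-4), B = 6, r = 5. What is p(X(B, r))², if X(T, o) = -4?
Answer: 256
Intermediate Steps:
p(D) = -4*D
p(X(B, r))² = (-4*(-4))² = 16² = 256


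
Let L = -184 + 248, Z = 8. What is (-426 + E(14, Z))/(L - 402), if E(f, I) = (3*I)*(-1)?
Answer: 225/169 ≈ 1.3314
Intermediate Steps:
E(f, I) = -3*I
L = 64
(-426 + E(14, Z))/(L - 402) = (-426 - 3*8)/(64 - 402) = (-426 - 24)/(-338) = -450*(-1/338) = 225/169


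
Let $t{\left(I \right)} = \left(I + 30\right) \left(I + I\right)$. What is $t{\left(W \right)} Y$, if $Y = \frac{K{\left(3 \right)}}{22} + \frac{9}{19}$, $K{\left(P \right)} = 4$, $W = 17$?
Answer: $\frac{218926}{209} \approx 1047.5$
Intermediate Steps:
$t{\left(I \right)} = 2 I \left(30 + I\right)$ ($t{\left(I \right)} = \left(30 + I\right) 2 I = 2 I \left(30 + I\right)$)
$Y = \frac{137}{209}$ ($Y = \frac{4}{22} + \frac{9}{19} = 4 \cdot \frac{1}{22} + 9 \cdot \frac{1}{19} = \frac{2}{11} + \frac{9}{19} = \frac{137}{209} \approx 0.6555$)
$t{\left(W \right)} Y = 2 \cdot 17 \left(30 + 17\right) \frac{137}{209} = 2 \cdot 17 \cdot 47 \cdot \frac{137}{209} = 1598 \cdot \frac{137}{209} = \frac{218926}{209}$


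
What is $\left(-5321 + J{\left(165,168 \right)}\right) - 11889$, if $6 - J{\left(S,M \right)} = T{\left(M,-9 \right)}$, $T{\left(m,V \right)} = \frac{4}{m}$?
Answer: $- \frac{722569}{42} \approx -17204.0$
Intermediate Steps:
$J{\left(S,M \right)} = 6 - \frac{4}{M}$
$\left(-5321 + J{\left(165,168 \right)}\right) - 11889 = \left(-5321 + \left(6 - \frac{4}{168}\right)\right) - 11889 = \left(-5321 + \left(6 - \frac{1}{42}\right)\right) - 11889 = \left(-5321 + \frac{251}{42}\right) - 11889 = - \frac{223231}{42} - 11889 = - \frac{722569}{42}$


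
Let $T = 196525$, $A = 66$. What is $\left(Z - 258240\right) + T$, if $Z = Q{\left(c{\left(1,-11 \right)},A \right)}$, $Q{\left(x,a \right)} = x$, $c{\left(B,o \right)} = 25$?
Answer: $-61690$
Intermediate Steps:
$Z = 25$
$\left(Z - 258240\right) + T = \left(25 - 258240\right) + 196525 = -258215 + 196525 = -61690$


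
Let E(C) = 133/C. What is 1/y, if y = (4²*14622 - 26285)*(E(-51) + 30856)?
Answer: 51/326768800841 ≈ 1.5607e-10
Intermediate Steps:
y = 326768800841/51 (y = (4²*14622 - 26285)*(133/(-51) + 30856) = (16*14622 - 26285)*(133*(-1/51) + 30856) = (233952 - 26285)*(-133/51 + 30856) = 207667*(1573523/51) = 326768800841/51 ≈ 6.4072e+9)
1/y = 1/(326768800841/51) = 51/326768800841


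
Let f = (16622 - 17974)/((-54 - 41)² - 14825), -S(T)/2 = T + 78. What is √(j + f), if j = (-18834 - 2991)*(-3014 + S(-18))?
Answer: √1438100543651/145 ≈ 8270.4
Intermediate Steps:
S(T) = -156 - 2*T (S(T) = -2*(T + 78) = -2*(78 + T) = -156 - 2*T)
f = 169/725 (f = -1352/((-95)² - 14825) = -1352/(9025 - 14825) = -1352/(-5800) = -1352*(-1/5800) = 169/725 ≈ 0.23310)
j = 68399550 (j = (-18834 - 2991)*(-3014 + (-156 - 2*(-18))) = -21825*(-3014 + (-156 + 36)) = -21825*(-3014 - 120) = -21825*(-3134) = 68399550)
√(j + f) = √(68399550 + 169/725) = √(49589673919/725) = √1438100543651/145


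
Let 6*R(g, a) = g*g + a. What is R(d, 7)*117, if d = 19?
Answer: 7176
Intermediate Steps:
R(g, a) = a/6 + g²/6 (R(g, a) = (g*g + a)/6 = (g² + a)/6 = (a + g²)/6 = a/6 + g²/6)
R(d, 7)*117 = ((⅙)*7 + (⅙)*19²)*117 = (7/6 + (⅙)*361)*117 = (7/6 + 361/6)*117 = (184/3)*117 = 7176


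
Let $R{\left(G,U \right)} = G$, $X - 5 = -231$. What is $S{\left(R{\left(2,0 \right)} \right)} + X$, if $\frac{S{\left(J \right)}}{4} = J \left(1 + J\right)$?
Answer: $-202$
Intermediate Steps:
$X = -226$ ($X = 5 - 231 = -226$)
$S{\left(J \right)} = 4 J \left(1 + J\right)$
$S{\left(R{\left(2,0 \right)} \right)} + X = 4 \cdot 2 \left(1 + 2\right) - 226 = 4 \cdot 2 \cdot 3 - 226 = 24 - 226 = -202$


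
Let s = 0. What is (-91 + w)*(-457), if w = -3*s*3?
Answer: 41587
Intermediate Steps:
w = 0 (w = -3*0*3 = 0*3 = 0)
(-91 + w)*(-457) = (-91 + 0)*(-457) = -91*(-457) = 41587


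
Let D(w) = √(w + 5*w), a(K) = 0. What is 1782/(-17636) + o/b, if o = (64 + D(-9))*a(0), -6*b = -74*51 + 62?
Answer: -891/8818 ≈ -0.10104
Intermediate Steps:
b = 1856/3 (b = -(-74*51 + 62)/6 = -(-3774 + 62)/6 = -⅙*(-3712) = 1856/3 ≈ 618.67)
D(w) = √6*√w (D(w) = √(6*w) = √6*√w)
o = 0 (o = (64 + √6*√(-9))*0 = (64 + √6*(3*I))*0 = (64 + 3*I*√6)*0 = 0)
1782/(-17636) + o/b = 1782/(-17636) + 0/(1856/3) = 1782*(-1/17636) + 0*(3/1856) = -891/8818 + 0 = -891/8818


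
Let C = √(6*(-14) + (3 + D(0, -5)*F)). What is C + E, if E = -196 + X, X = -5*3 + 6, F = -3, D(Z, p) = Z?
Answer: -205 + 9*I ≈ -205.0 + 9.0*I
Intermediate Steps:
X = -9 (X = -15 + 6 = -9)
E = -205 (E = -196 - 9 = -205)
C = 9*I (C = √(6*(-14) + (3 + 0*(-3))) = √(-84 + (3 + 0)) = √(-84 + 3) = √(-81) = 9*I ≈ 9.0*I)
C + E = 9*I - 205 = -205 + 9*I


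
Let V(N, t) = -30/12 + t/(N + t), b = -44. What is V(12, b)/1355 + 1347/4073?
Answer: 14564823/44151320 ≈ 0.32988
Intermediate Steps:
V(N, t) = -5/2 + t/(N + t) (V(N, t) = -30*1/12 + t/(N + t) = -5/2 + t/(N + t))
V(12, b)/1355 + 1347/4073 = ((-5*12 - 3*(-44))/(2*(12 - 44)))/1355 + 1347/4073 = ((½)*(-60 + 132)/(-32))*(1/1355) + 1347*(1/4073) = ((½)*(-1/32)*72)*(1/1355) + 1347/4073 = -9/8*1/1355 + 1347/4073 = -9/10840 + 1347/4073 = 14564823/44151320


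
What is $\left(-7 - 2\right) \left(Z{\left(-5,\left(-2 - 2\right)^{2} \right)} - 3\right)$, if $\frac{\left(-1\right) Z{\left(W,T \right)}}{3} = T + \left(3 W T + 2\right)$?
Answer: $-5967$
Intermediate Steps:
$Z{\left(W,T \right)} = -6 - 3 T - 9 T W$ ($Z{\left(W,T \right)} = - 3 \left(T + \left(3 W T + 2\right)\right) = - 3 \left(T + \left(3 T W + 2\right)\right) = - 3 \left(T + \left(2 + 3 T W\right)\right) = - 3 \left(2 + T + 3 T W\right) = -6 - 3 T - 9 T W$)
$\left(-7 - 2\right) \left(Z{\left(-5,\left(-2 - 2\right)^{2} \right)} - 3\right) = \left(-7 - 2\right) \left(\left(-6 - 3 \left(-2 - 2\right)^{2} - 9 \left(-2 - 2\right)^{2} \left(-5\right)\right) - 3\right) = \left(-7 - 2\right) \left(\left(-6 - 3 \left(-4\right)^{2} - 9 \left(-4\right)^{2} \left(-5\right)\right) - 3\right) = - 9 \left(\left(-6 - 48 - 144 \left(-5\right)\right) - 3\right) = - 9 \left(\left(-6 - 48 + 720\right) - 3\right) = - 9 \left(666 - 3\right) = \left(-9\right) 663 = -5967$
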